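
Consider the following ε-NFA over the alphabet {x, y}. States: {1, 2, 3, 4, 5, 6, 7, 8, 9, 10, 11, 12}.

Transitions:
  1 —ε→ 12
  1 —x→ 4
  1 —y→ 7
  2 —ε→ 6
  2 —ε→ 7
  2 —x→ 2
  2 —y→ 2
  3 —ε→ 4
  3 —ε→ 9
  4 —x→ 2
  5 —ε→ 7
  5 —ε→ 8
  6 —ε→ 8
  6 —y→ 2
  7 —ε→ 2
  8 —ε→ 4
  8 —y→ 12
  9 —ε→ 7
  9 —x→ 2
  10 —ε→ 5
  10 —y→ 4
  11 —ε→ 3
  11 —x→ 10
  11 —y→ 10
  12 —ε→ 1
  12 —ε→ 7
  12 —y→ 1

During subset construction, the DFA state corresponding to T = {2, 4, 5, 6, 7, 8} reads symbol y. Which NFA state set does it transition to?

{1, 2, 4, 6, 7, 8, 12}

2 on y → {2}.
6 on y → {2}.
8 on y → {12}.
No y-transition from 4, 5, 7.
Union after reading y: {2, 12}.
Now take the ε-closure:
From 2 via ε: add 6, 7.
From 12 via ε: add 1.
From 6 via ε: add 8.
From 8 via ε: add 4.
No new states can be added; the closed set is {1, 2, 4, 6, 7, 8, 12}.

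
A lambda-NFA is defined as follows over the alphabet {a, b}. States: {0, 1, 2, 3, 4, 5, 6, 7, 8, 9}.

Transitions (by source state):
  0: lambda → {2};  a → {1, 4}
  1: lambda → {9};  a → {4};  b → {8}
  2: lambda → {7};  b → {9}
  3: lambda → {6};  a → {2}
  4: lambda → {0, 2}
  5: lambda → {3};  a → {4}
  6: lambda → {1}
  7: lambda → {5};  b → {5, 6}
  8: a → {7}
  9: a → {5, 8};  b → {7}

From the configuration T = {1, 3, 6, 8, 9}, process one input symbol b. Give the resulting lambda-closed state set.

1 on b → {8}.
9 on b → {7}.
No b-transition from 3, 6, 8.
Union after reading b: {7, 8}.
Now take the lambda-closure:
From 7 via lambda: add 5.
From 5 via lambda: add 3.
From 3 via lambda: add 6.
From 6 via lambda: add 1.
From 1 via lambda: add 9.
No new states can be added; the closed set is {1, 3, 5, 6, 7, 8, 9}.

{1, 3, 5, 6, 7, 8, 9}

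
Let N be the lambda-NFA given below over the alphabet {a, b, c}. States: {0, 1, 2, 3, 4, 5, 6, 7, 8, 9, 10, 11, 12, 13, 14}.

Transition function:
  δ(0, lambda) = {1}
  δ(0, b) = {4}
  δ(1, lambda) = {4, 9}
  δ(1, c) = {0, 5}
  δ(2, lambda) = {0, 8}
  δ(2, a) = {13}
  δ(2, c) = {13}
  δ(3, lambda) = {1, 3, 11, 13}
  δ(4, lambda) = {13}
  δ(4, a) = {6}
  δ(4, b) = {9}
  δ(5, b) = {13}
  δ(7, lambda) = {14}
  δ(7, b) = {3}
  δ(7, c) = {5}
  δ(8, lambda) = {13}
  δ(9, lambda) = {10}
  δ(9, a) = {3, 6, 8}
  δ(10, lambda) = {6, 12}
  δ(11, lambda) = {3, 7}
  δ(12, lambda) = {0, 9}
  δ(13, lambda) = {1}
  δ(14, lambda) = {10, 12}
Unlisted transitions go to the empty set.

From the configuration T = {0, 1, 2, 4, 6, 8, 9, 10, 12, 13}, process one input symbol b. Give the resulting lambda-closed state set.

0 on b → {4}.
4 on b → {9}.
No b-transition from 1, 2, 6, 8, 9, 10, 12, 13.
Union after reading b: {4, 9}.
Now take the lambda-closure:
From 4 via lambda: add 13.
From 9 via lambda: add 10.
From 10 via lambda: add 6, 12.
From 13 via lambda: add 1.
From 12 via lambda: add 0.
No new states can be added; the closed set is {0, 1, 4, 6, 9, 10, 12, 13}.

{0, 1, 4, 6, 9, 10, 12, 13}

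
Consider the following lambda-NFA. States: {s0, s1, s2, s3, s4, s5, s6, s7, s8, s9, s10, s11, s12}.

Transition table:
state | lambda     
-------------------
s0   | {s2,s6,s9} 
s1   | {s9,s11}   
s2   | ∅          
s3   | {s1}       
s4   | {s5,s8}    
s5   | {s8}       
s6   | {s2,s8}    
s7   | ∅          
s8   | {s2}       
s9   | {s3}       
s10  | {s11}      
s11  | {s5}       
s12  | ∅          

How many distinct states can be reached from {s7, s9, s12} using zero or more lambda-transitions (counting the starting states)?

9

Start with {s7, s9, s12}.
From s9 via lambda: add s3.
From s3 via lambda: add s1.
From s1 via lambda: add s11.
From s11 via lambda: add s5.
From s5 via lambda: add s8.
From s8 via lambda: add s2.
lambda-closure = {s1, s2, s3, s5, s7, s8, s9, s11, s12}, which has 9 states.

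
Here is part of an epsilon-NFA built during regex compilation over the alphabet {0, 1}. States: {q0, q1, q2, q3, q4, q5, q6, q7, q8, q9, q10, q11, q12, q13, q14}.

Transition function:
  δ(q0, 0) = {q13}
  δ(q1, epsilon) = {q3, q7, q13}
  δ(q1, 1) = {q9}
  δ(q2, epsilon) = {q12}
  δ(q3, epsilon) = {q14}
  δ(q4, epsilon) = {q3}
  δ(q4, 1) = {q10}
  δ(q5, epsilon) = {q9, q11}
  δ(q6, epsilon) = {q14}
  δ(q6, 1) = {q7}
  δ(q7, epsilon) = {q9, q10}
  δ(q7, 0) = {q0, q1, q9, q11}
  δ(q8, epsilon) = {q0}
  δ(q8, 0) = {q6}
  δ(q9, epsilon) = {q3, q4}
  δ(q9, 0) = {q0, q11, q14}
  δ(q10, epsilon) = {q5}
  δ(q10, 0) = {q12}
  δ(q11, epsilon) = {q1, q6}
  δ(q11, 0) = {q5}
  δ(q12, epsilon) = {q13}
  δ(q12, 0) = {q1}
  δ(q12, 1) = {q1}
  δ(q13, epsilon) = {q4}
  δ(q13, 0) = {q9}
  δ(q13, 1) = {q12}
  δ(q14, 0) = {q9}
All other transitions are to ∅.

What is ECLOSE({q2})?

Start with {q2}.
From q2 via epsilon: add q12.
From q12 via epsilon: add q13.
From q13 via epsilon: add q4.
From q4 via epsilon: add q3.
From q3 via epsilon: add q14.
No new states can be added; the closed set is {q2, q3, q4, q12, q13, q14}.

{q2, q3, q4, q12, q13, q14}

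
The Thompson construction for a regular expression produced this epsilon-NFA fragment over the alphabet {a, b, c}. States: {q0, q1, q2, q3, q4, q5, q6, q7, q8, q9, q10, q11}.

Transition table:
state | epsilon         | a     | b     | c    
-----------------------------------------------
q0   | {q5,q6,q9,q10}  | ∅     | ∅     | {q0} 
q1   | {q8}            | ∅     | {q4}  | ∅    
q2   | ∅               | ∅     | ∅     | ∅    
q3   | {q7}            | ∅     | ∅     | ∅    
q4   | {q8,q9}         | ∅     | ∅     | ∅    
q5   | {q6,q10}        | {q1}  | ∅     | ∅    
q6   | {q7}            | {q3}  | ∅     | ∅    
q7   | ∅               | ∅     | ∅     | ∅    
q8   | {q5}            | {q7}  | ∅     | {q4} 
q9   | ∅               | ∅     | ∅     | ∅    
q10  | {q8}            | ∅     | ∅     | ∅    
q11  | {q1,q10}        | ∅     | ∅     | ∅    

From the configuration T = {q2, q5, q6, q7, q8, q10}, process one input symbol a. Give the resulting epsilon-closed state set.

{q1, q3, q5, q6, q7, q8, q10}

q5 on a → {q1}.
q6 on a → {q3}.
q8 on a → {q7}.
No a-transition from q2, q7, q10.
Union after reading a: {q1, q3, q7}.
Now take the epsilon-closure:
From q1 via epsilon: add q8.
From q8 via epsilon: add q5.
From q5 via epsilon: add q6, q10.
No new states can be added; the closed set is {q1, q3, q5, q6, q7, q8, q10}.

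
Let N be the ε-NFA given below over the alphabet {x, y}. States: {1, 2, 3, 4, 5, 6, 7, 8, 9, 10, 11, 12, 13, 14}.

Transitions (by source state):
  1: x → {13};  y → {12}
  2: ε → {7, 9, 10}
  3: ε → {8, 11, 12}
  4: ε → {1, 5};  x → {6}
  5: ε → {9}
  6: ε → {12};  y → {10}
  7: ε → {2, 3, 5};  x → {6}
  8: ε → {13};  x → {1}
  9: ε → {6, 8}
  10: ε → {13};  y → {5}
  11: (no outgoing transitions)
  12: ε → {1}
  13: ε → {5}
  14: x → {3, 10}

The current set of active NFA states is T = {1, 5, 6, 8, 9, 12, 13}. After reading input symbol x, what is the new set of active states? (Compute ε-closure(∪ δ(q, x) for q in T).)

1 on x → {13}.
8 on x → {1}.
No x-transition from 5, 6, 9, 12, 13.
Union after reading x: {1, 13}.
Now take the ε-closure:
From 13 via ε: add 5.
From 5 via ε: add 9.
From 9 via ε: add 6, 8.
From 6 via ε: add 12.
No new states can be added; the closed set is {1, 5, 6, 8, 9, 12, 13}.

{1, 5, 6, 8, 9, 12, 13}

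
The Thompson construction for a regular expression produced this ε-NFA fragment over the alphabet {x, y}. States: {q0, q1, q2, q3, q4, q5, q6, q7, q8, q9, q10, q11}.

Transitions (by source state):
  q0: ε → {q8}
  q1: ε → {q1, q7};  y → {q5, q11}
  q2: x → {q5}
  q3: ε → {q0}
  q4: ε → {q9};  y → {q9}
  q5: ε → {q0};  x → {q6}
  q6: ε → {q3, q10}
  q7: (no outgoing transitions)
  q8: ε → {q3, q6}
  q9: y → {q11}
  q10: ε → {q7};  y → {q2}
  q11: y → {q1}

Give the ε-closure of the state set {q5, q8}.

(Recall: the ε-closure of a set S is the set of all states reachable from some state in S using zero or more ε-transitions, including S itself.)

Start with {q5, q8}.
From q5 via ε: add q0.
From q8 via ε: add q3, q6.
From q6 via ε: add q10.
From q10 via ε: add q7.
No new states can be added; the closed set is {q0, q3, q5, q6, q7, q8, q10}.

{q0, q3, q5, q6, q7, q8, q10}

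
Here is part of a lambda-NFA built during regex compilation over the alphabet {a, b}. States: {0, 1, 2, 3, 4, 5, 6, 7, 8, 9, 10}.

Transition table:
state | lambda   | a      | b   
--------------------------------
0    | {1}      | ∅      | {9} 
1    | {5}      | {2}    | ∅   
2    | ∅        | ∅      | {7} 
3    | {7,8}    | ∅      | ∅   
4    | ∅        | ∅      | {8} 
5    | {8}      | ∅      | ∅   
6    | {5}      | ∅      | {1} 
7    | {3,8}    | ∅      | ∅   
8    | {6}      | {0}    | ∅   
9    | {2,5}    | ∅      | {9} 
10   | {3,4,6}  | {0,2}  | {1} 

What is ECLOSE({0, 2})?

{0, 1, 2, 5, 6, 8}

Start with {0, 2}.
From 0 via lambda: add 1.
From 1 via lambda: add 5.
From 5 via lambda: add 8.
From 8 via lambda: add 6.
No new states can be added; the closed set is {0, 1, 2, 5, 6, 8}.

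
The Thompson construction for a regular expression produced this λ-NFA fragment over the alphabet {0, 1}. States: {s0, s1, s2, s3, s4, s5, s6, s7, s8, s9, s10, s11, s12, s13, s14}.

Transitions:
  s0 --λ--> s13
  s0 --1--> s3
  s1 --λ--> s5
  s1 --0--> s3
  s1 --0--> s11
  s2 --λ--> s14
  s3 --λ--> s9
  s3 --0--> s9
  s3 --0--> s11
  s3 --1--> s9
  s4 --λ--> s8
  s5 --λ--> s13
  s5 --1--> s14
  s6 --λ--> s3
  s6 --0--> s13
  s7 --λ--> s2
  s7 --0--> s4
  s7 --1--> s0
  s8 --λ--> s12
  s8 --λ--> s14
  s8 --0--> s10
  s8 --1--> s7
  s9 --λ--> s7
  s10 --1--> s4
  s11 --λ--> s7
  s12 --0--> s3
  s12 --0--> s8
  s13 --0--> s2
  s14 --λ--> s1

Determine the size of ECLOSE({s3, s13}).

Start with {s3, s13}.
From s3 via λ: add s9.
From s9 via λ: add s7.
From s7 via λ: add s2.
From s2 via λ: add s14.
From s14 via λ: add s1.
From s1 via λ: add s5.
λ-closure = {s1, s2, s3, s5, s7, s9, s13, s14}, which has 8 states.

8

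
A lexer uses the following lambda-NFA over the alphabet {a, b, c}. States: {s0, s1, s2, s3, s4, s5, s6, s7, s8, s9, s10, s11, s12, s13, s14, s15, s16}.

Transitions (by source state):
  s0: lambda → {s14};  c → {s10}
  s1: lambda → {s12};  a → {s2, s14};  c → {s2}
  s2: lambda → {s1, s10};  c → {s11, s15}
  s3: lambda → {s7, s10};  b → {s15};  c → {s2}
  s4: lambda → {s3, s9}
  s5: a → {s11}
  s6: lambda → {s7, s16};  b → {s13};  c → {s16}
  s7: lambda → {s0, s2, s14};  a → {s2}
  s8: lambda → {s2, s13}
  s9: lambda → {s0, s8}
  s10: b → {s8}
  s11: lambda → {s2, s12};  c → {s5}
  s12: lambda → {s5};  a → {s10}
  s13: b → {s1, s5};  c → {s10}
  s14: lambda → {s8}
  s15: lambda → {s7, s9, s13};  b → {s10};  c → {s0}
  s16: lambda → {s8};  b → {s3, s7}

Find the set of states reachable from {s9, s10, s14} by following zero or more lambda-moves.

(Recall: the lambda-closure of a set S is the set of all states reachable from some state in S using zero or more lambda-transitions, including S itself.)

{s0, s1, s2, s5, s8, s9, s10, s12, s13, s14}

Start with {s9, s10, s14}.
From s9 via lambda: add s0, s8.
From s8 via lambda: add s2, s13.
From s2 via lambda: add s1.
From s1 via lambda: add s12.
From s12 via lambda: add s5.
No new states can be added; the closed set is {s0, s1, s2, s5, s8, s9, s10, s12, s13, s14}.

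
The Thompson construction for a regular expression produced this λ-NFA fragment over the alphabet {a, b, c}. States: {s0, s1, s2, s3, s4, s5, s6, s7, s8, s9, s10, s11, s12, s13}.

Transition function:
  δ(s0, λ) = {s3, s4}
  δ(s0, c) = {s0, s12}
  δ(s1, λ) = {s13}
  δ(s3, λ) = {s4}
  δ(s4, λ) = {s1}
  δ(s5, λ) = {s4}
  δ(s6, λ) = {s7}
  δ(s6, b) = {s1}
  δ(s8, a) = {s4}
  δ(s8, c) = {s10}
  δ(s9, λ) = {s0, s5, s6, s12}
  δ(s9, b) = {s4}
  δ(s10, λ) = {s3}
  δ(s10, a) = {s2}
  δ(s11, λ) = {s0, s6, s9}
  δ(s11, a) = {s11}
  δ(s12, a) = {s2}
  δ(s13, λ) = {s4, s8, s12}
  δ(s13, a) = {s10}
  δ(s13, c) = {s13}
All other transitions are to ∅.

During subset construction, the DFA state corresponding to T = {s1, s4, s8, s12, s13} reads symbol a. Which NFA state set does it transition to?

{s1, s2, s3, s4, s8, s10, s12, s13}

s8 on a → {s4}.
s12 on a → {s2}.
s13 on a → {s10}.
No a-transition from s1, s4.
Union after reading a: {s2, s4, s10}.
Now take the λ-closure:
From s4 via λ: add s1.
From s10 via λ: add s3.
From s1 via λ: add s13.
From s13 via λ: add s8, s12.
No new states can be added; the closed set is {s1, s2, s3, s4, s8, s10, s12, s13}.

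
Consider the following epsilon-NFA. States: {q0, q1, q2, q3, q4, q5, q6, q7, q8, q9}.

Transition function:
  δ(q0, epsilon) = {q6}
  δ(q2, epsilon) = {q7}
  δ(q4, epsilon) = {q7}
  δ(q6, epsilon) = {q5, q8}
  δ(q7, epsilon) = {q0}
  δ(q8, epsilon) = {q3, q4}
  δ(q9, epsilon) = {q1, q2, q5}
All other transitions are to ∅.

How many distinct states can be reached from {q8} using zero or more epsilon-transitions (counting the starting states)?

Start with {q8}.
From q8 via epsilon: add q3, q4.
From q4 via epsilon: add q7.
From q7 via epsilon: add q0.
From q0 via epsilon: add q6.
From q6 via epsilon: add q5.
epsilon-closure = {q0, q3, q4, q5, q6, q7, q8}, which has 7 states.

7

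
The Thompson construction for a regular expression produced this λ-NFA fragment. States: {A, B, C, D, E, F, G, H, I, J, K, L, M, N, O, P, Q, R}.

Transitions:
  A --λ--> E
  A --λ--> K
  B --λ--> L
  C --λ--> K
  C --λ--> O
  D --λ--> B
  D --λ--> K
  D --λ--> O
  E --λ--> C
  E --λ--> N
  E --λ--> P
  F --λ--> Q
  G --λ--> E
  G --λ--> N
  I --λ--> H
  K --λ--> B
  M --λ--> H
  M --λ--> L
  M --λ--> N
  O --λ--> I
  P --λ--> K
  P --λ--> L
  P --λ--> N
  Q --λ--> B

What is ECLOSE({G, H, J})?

Start with {G, H, J}.
From G via λ: add E, N.
From E via λ: add C, P.
From C via λ: add K, O.
From P via λ: add L.
From K via λ: add B.
From O via λ: add I.
No new states can be added; the closed set is {B, C, E, G, H, I, J, K, L, N, O, P}.

{B, C, E, G, H, I, J, K, L, N, O, P}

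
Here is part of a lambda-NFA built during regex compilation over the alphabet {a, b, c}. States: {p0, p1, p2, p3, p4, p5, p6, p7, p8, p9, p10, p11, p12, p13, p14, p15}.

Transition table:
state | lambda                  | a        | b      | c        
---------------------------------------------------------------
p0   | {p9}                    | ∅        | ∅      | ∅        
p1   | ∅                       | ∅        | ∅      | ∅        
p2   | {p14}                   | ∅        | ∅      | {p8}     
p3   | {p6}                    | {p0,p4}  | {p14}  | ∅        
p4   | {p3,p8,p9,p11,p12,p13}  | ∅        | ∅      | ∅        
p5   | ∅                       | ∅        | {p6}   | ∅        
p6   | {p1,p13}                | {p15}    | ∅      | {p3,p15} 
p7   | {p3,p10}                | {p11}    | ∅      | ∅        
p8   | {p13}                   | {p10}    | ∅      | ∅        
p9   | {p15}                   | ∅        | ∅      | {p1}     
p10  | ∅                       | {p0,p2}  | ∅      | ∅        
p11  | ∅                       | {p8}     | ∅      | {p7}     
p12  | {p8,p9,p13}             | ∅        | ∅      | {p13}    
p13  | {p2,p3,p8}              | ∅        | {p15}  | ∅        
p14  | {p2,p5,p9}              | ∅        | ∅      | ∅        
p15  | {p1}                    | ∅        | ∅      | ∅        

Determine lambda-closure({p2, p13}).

{p1, p2, p3, p5, p6, p8, p9, p13, p14, p15}

Start with {p2, p13}.
From p2 via lambda: add p14.
From p13 via lambda: add p3, p8.
From p3 via lambda: add p6.
From p14 via lambda: add p5, p9.
From p6 via lambda: add p1.
From p9 via lambda: add p15.
No new states can be added; the closed set is {p1, p2, p3, p5, p6, p8, p9, p13, p14, p15}.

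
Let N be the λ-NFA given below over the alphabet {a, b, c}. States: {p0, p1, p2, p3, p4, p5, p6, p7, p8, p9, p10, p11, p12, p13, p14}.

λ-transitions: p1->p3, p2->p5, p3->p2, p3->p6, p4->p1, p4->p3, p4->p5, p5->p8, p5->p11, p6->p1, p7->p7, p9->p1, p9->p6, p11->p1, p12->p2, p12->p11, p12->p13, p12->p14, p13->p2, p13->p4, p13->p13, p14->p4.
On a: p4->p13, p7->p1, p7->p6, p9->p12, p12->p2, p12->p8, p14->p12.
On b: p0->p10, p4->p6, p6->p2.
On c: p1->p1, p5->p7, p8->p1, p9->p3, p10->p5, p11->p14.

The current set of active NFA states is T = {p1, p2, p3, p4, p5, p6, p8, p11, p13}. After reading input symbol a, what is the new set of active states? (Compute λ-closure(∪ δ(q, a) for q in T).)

{p1, p2, p3, p4, p5, p6, p8, p11, p13}

p4 on a → {p13}.
No a-transition from p1, p2, p3, p5, p6, p8, p11, p13.
Union after reading a: {p13}.
Now take the λ-closure:
From p13 via λ: add p2, p4.
From p2 via λ: add p5.
From p4 via λ: add p1, p3.
From p3 via λ: add p6.
From p5 via λ: add p8, p11.
No new states can be added; the closed set is {p1, p2, p3, p4, p5, p6, p8, p11, p13}.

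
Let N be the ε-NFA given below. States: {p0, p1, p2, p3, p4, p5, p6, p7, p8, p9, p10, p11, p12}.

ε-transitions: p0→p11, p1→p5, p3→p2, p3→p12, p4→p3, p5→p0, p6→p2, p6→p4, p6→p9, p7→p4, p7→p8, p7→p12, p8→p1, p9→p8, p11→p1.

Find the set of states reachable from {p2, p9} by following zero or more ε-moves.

{p0, p1, p2, p5, p8, p9, p11}

Start with {p2, p9}.
From p9 via ε: add p8.
From p8 via ε: add p1.
From p1 via ε: add p5.
From p5 via ε: add p0.
From p0 via ε: add p11.
No new states can be added; the closed set is {p0, p1, p2, p5, p8, p9, p11}.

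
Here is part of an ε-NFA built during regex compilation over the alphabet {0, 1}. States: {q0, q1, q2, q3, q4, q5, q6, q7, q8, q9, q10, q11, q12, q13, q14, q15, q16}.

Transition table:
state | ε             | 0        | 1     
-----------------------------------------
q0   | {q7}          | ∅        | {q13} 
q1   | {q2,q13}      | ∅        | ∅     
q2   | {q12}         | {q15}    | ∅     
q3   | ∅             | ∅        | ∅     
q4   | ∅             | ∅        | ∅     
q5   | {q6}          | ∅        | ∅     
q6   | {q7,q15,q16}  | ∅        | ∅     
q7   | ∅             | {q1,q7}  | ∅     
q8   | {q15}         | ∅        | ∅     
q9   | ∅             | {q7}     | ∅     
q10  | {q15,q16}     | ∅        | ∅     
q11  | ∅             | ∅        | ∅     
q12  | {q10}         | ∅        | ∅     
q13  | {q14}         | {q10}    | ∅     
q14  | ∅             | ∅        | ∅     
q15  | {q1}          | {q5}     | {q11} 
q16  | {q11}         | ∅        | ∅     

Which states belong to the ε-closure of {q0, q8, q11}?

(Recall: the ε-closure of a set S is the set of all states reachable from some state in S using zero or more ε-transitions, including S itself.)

Start with {q0, q8, q11}.
From q0 via ε: add q7.
From q8 via ε: add q15.
From q15 via ε: add q1.
From q1 via ε: add q2, q13.
From q2 via ε: add q12.
From q13 via ε: add q14.
From q12 via ε: add q10.
From q10 via ε: add q16.
No new states can be added; the closed set is {q0, q1, q2, q7, q8, q10, q11, q12, q13, q14, q15, q16}.

{q0, q1, q2, q7, q8, q10, q11, q12, q13, q14, q15, q16}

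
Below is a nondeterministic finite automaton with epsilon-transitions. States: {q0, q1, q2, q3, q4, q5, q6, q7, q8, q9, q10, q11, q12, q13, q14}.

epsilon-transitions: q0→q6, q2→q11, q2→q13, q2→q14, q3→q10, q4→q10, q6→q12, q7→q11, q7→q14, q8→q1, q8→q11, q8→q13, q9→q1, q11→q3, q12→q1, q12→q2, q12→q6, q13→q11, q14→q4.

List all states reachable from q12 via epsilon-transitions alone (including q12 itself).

{q1, q2, q3, q4, q6, q10, q11, q12, q13, q14}

Start with {q12}.
From q12 via epsilon: add q1, q2, q6.
From q2 via epsilon: add q11, q13, q14.
From q11 via epsilon: add q3.
From q14 via epsilon: add q4.
From q3 via epsilon: add q10.
No new states can be added; the closed set is {q1, q2, q3, q4, q6, q10, q11, q12, q13, q14}.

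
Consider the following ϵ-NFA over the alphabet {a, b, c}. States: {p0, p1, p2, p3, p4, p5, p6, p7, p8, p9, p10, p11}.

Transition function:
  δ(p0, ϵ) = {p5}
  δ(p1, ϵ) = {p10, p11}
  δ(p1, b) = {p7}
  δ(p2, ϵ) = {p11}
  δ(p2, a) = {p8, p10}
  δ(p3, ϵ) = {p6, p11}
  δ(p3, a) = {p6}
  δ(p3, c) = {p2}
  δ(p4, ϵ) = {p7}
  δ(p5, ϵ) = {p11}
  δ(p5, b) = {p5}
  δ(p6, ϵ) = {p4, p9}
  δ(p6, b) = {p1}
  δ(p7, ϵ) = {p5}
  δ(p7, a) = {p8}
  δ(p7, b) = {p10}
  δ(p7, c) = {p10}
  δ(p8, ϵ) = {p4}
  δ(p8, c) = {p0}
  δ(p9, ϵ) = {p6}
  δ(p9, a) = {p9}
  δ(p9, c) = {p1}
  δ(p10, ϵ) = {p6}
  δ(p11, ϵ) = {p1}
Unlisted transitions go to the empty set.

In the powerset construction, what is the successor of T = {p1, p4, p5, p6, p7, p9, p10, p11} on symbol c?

p7 on c → {p10}.
p9 on c → {p1}.
No c-transition from p1, p4, p5, p6, p10, p11.
Union after reading c: {p1, p10}.
Now take the ϵ-closure:
From p1 via ϵ: add p11.
From p10 via ϵ: add p6.
From p6 via ϵ: add p4, p9.
From p4 via ϵ: add p7.
From p7 via ϵ: add p5.
No new states can be added; the closed set is {p1, p4, p5, p6, p7, p9, p10, p11}.

{p1, p4, p5, p6, p7, p9, p10, p11}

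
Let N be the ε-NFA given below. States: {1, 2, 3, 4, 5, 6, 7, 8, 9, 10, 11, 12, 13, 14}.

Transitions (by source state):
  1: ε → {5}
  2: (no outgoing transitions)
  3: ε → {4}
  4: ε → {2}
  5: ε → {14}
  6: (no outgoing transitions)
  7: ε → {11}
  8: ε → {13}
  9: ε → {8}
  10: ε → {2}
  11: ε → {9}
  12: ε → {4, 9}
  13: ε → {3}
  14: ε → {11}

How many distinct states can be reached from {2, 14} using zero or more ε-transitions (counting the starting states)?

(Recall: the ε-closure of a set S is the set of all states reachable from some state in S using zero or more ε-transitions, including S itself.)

Start with {2, 14}.
From 14 via ε: add 11.
From 11 via ε: add 9.
From 9 via ε: add 8.
From 8 via ε: add 13.
From 13 via ε: add 3.
From 3 via ε: add 4.
ε-closure = {2, 3, 4, 8, 9, 11, 13, 14}, which has 8 states.

8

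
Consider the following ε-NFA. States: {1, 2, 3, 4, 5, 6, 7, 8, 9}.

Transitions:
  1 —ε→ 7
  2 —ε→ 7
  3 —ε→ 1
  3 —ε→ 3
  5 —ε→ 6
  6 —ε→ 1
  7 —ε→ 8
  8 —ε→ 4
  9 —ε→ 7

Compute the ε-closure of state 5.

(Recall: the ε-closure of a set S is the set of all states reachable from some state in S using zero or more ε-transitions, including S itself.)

{1, 4, 5, 6, 7, 8}

Start with {5}.
From 5 via ε: add 6.
From 6 via ε: add 1.
From 1 via ε: add 7.
From 7 via ε: add 8.
From 8 via ε: add 4.
No new states can be added; the closed set is {1, 4, 5, 6, 7, 8}.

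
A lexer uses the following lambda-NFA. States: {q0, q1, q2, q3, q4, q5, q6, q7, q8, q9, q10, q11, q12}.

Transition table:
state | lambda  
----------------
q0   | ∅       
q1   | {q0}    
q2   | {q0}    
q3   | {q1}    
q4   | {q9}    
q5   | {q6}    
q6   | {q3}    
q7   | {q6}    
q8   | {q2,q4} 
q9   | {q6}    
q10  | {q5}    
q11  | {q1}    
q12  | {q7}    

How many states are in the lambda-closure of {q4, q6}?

Start with {q4, q6}.
From q4 via lambda: add q9.
From q6 via lambda: add q3.
From q3 via lambda: add q1.
From q1 via lambda: add q0.
lambda-closure = {q0, q1, q3, q4, q6, q9}, which has 6 states.

6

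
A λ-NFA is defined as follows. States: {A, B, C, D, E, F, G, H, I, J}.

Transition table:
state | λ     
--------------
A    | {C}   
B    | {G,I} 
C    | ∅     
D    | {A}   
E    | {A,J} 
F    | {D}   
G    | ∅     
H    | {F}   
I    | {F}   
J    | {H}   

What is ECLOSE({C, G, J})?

Start with {C, G, J}.
From J via λ: add H.
From H via λ: add F.
From F via λ: add D.
From D via λ: add A.
No new states can be added; the closed set is {A, C, D, F, G, H, J}.

{A, C, D, F, G, H, J}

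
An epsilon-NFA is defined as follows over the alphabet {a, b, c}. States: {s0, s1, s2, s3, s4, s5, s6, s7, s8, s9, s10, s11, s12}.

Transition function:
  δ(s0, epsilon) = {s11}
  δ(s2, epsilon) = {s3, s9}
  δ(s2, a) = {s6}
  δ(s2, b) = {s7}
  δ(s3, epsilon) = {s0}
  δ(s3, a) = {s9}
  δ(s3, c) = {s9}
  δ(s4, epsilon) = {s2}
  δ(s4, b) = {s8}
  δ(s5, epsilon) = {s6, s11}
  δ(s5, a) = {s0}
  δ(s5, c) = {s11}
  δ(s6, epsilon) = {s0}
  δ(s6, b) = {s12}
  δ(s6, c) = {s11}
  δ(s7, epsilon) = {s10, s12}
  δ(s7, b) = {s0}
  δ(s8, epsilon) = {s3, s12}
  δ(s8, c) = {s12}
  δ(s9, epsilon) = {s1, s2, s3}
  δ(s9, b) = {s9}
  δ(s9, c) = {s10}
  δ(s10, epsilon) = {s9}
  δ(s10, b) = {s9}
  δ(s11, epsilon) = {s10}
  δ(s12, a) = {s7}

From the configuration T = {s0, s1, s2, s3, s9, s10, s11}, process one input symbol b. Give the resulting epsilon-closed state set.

{s0, s1, s2, s3, s7, s9, s10, s11, s12}

s2 on b → {s7}.
s9 on b → {s9}.
s10 on b → {s9}.
No b-transition from s0, s1, s3, s11.
Union after reading b: {s7, s9}.
Now take the epsilon-closure:
From s7 via epsilon: add s10, s12.
From s9 via epsilon: add s1, s2, s3.
From s3 via epsilon: add s0.
From s0 via epsilon: add s11.
No new states can be added; the closed set is {s0, s1, s2, s3, s7, s9, s10, s11, s12}.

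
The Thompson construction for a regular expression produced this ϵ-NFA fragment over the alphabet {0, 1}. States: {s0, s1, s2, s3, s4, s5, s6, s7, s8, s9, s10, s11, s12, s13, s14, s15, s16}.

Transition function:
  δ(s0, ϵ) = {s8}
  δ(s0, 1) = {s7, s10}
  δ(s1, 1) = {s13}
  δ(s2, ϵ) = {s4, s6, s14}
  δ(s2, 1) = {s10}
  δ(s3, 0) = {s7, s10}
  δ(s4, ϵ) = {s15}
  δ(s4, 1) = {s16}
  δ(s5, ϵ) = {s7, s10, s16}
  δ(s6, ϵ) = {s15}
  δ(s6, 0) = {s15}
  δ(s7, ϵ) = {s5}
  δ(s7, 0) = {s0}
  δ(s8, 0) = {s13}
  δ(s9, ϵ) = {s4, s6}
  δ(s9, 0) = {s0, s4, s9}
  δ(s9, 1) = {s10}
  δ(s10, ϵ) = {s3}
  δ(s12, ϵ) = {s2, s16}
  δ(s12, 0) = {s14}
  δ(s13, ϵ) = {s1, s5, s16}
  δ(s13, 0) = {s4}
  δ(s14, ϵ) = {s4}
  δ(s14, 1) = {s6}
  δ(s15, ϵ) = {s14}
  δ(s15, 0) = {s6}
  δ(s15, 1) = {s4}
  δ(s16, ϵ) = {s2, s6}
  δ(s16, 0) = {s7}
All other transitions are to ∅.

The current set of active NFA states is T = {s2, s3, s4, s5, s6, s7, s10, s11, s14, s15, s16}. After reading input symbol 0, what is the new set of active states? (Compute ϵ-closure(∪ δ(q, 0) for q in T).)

s3 on 0 → {s7, s10}.
s6 on 0 → {s15}.
s7 on 0 → {s0}.
s15 on 0 → {s6}.
s16 on 0 → {s7}.
No 0-transition from s2, s4, s5, s10, s11, s14.
Union after reading 0: {s0, s6, s7, s10, s15}.
Now take the ϵ-closure:
From s0 via ϵ: add s8.
From s7 via ϵ: add s5.
From s10 via ϵ: add s3.
From s15 via ϵ: add s14.
From s5 via ϵ: add s16.
From s14 via ϵ: add s4.
From s16 via ϵ: add s2.
No new states can be added; the closed set is {s0, s2, s3, s4, s5, s6, s7, s8, s10, s14, s15, s16}.

{s0, s2, s3, s4, s5, s6, s7, s8, s10, s14, s15, s16}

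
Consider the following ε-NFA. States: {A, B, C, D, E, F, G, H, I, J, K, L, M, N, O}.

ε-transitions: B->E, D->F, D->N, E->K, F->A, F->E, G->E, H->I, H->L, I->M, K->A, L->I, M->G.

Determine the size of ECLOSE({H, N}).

Start with {H, N}.
From H via ε: add I, L.
From I via ε: add M.
From M via ε: add G.
From G via ε: add E.
From E via ε: add K.
From K via ε: add A.
ε-closure = {A, E, G, H, I, K, L, M, N}, which has 9 states.

9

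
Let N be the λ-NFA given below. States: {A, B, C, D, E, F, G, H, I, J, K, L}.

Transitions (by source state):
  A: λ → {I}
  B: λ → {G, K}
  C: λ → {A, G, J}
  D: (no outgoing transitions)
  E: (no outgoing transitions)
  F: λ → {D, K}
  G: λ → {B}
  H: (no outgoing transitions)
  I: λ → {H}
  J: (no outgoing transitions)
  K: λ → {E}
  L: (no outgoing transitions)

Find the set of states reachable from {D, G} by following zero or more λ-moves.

{B, D, E, G, K}

Start with {D, G}.
From G via λ: add B.
From B via λ: add K.
From K via λ: add E.
No new states can be added; the closed set is {B, D, E, G, K}.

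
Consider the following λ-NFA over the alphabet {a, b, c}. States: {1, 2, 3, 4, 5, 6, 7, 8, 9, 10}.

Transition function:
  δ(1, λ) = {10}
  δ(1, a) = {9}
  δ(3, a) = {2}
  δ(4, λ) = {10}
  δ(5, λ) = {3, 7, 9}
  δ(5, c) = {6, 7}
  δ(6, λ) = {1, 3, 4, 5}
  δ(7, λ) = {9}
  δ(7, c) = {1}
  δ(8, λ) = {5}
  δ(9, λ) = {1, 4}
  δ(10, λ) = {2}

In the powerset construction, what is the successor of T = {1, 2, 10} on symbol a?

1 on a → {9}.
No a-transition from 2, 10.
Union after reading a: {9}.
Now take the λ-closure:
From 9 via λ: add 1, 4.
From 1 via λ: add 10.
From 10 via λ: add 2.
No new states can be added; the closed set is {1, 2, 4, 9, 10}.

{1, 2, 4, 9, 10}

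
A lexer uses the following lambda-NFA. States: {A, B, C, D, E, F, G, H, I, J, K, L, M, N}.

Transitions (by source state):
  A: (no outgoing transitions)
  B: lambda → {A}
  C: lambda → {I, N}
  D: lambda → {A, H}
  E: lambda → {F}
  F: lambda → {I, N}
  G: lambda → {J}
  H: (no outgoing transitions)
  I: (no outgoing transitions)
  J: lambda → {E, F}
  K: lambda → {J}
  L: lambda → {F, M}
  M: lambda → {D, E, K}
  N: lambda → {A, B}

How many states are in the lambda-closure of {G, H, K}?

Start with {G, H, K}.
From G via lambda: add J.
From J via lambda: add E, F.
From F via lambda: add I, N.
From N via lambda: add A, B.
lambda-closure = {A, B, E, F, G, H, I, J, K, N}, which has 10 states.

10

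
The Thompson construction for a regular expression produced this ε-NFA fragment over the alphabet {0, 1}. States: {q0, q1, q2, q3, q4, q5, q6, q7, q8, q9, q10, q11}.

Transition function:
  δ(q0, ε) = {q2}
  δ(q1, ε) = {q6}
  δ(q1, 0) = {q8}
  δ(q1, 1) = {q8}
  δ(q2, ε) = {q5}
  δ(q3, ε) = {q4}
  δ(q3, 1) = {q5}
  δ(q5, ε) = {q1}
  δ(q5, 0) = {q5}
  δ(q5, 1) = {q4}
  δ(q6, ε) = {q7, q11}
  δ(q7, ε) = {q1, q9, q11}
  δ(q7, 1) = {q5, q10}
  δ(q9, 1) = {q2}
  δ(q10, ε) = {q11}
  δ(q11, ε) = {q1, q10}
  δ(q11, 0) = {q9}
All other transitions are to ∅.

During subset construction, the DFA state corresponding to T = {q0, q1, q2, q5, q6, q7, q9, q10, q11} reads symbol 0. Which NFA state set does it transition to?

q1 on 0 → {q8}.
q5 on 0 → {q5}.
q11 on 0 → {q9}.
No 0-transition from q0, q2, q6, q7, q9, q10.
Union after reading 0: {q5, q8, q9}.
Now take the ε-closure:
From q5 via ε: add q1.
From q1 via ε: add q6.
From q6 via ε: add q7, q11.
From q11 via ε: add q10.
No new states can be added; the closed set is {q1, q5, q6, q7, q8, q9, q10, q11}.

{q1, q5, q6, q7, q8, q9, q10, q11}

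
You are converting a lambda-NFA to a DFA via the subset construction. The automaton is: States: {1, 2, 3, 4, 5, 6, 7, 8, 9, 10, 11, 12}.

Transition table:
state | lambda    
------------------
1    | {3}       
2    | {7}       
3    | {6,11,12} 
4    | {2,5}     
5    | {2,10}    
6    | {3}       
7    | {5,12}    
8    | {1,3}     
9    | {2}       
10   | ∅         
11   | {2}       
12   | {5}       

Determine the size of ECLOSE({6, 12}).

8

Start with {6, 12}.
From 6 via lambda: add 3.
From 12 via lambda: add 5.
From 3 via lambda: add 11.
From 5 via lambda: add 2, 10.
From 2 via lambda: add 7.
lambda-closure = {2, 3, 5, 6, 7, 10, 11, 12}, which has 8 states.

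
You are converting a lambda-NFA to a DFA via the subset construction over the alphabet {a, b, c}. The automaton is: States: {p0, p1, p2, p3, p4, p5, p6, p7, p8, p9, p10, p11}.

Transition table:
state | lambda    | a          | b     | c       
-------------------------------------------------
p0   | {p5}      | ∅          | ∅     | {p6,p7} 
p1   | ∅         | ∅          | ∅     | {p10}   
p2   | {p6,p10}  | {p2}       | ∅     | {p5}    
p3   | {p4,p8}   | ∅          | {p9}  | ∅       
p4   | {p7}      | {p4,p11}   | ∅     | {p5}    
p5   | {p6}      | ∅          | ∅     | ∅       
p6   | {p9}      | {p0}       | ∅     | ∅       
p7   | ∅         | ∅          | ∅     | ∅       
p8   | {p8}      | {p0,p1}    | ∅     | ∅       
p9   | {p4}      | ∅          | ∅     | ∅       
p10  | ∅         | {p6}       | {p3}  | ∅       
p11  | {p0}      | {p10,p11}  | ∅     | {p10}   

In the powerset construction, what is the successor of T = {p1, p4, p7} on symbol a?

p4 on a → {p4, p11}.
No a-transition from p1, p7.
Union after reading a: {p4, p11}.
Now take the lambda-closure:
From p4 via lambda: add p7.
From p11 via lambda: add p0.
From p0 via lambda: add p5.
From p5 via lambda: add p6.
From p6 via lambda: add p9.
No new states can be added; the closed set is {p0, p4, p5, p6, p7, p9, p11}.

{p0, p4, p5, p6, p7, p9, p11}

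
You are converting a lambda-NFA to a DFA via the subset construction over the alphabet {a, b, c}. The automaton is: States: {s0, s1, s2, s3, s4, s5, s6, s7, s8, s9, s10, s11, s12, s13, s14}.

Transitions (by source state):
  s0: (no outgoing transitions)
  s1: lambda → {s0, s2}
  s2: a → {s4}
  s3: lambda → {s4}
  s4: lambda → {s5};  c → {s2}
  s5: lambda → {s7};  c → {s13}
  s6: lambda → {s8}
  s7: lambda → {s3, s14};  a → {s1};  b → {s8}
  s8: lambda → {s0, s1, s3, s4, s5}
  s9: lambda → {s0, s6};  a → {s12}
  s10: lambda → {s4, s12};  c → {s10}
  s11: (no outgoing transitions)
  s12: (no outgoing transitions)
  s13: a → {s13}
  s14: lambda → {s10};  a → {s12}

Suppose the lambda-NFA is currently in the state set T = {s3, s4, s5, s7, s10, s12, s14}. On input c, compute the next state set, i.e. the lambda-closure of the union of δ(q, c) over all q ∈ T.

{s2, s3, s4, s5, s7, s10, s12, s13, s14}

s4 on c → {s2}.
s5 on c → {s13}.
s10 on c → {s10}.
No c-transition from s3, s7, s12, s14.
Union after reading c: {s2, s10, s13}.
Now take the lambda-closure:
From s10 via lambda: add s4, s12.
From s4 via lambda: add s5.
From s5 via lambda: add s7.
From s7 via lambda: add s3, s14.
No new states can be added; the closed set is {s2, s3, s4, s5, s7, s10, s12, s13, s14}.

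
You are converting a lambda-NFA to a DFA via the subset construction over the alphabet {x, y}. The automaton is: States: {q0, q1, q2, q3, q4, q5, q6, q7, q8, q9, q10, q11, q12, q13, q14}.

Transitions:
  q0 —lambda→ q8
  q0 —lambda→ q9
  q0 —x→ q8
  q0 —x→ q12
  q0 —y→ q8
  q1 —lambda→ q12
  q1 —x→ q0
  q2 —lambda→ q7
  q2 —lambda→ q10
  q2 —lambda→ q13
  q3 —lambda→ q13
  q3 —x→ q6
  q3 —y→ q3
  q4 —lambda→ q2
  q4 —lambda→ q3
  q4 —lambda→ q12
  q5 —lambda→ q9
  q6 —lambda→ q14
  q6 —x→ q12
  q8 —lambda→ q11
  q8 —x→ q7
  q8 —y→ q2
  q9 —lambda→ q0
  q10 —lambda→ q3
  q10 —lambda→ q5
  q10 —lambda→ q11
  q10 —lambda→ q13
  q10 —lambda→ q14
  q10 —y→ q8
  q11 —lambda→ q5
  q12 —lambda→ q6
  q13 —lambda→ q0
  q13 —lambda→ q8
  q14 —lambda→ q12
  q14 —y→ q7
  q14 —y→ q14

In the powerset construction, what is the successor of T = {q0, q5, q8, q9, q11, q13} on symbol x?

{q0, q5, q6, q7, q8, q9, q11, q12, q14}

q0 on x → {q8, q12}.
q8 on x → {q7}.
No x-transition from q5, q9, q11, q13.
Union after reading x: {q7, q8, q12}.
Now take the lambda-closure:
From q8 via lambda: add q11.
From q12 via lambda: add q6.
From q6 via lambda: add q14.
From q11 via lambda: add q5.
From q5 via lambda: add q9.
From q9 via lambda: add q0.
No new states can be added; the closed set is {q0, q5, q6, q7, q8, q9, q11, q12, q14}.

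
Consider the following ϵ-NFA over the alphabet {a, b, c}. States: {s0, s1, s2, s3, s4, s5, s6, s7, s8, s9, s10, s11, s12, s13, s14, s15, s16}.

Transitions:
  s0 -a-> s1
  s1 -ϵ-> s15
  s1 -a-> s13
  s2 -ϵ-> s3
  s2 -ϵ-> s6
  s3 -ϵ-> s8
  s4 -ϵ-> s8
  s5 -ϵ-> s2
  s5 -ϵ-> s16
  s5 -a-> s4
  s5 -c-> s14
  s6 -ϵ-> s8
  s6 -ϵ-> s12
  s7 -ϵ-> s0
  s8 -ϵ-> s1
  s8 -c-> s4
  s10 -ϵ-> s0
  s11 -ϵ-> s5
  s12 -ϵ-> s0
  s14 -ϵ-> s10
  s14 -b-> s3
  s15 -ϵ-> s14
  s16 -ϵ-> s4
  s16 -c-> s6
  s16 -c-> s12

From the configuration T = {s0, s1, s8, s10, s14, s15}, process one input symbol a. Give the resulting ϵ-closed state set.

s0 on a → {s1}.
s1 on a → {s13}.
No a-transition from s8, s10, s14, s15.
Union after reading a: {s1, s13}.
Now take the ϵ-closure:
From s1 via ϵ: add s15.
From s15 via ϵ: add s14.
From s14 via ϵ: add s10.
From s10 via ϵ: add s0.
No new states can be added; the closed set is {s0, s1, s10, s13, s14, s15}.

{s0, s1, s10, s13, s14, s15}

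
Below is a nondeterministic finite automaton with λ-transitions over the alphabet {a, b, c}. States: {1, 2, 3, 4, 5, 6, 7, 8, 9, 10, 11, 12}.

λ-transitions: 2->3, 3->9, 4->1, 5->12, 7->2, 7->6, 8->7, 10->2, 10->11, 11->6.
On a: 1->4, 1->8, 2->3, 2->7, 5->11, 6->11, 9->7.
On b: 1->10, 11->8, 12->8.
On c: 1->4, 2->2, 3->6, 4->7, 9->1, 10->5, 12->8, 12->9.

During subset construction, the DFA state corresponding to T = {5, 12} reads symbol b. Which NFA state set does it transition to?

{2, 3, 6, 7, 8, 9}

12 on b → {8}.
No b-transition from 5.
Union after reading b: {8}.
Now take the λ-closure:
From 8 via λ: add 7.
From 7 via λ: add 2, 6.
From 2 via λ: add 3.
From 3 via λ: add 9.
No new states can be added; the closed set is {2, 3, 6, 7, 8, 9}.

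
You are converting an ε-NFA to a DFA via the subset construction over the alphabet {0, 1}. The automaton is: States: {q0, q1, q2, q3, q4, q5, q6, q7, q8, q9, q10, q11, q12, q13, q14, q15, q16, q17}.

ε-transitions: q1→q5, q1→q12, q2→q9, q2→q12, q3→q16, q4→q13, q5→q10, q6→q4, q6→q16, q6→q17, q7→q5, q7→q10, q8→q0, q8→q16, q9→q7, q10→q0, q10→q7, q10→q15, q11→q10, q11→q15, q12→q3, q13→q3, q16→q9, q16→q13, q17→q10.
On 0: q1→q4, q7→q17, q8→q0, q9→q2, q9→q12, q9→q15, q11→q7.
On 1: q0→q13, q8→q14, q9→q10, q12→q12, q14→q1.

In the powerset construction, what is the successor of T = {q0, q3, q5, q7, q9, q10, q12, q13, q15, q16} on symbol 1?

q0 on 1 → {q13}.
q9 on 1 → {q10}.
q12 on 1 → {q12}.
No 1-transition from q3, q5, q7, q10, q13, q15, q16.
Union after reading 1: {q10, q12, q13}.
Now take the ε-closure:
From q10 via ε: add q0, q7, q15.
From q12 via ε: add q3.
From q3 via ε: add q16.
From q7 via ε: add q5.
From q16 via ε: add q9.
No new states can be added; the closed set is {q0, q3, q5, q7, q9, q10, q12, q13, q15, q16}.

{q0, q3, q5, q7, q9, q10, q12, q13, q15, q16}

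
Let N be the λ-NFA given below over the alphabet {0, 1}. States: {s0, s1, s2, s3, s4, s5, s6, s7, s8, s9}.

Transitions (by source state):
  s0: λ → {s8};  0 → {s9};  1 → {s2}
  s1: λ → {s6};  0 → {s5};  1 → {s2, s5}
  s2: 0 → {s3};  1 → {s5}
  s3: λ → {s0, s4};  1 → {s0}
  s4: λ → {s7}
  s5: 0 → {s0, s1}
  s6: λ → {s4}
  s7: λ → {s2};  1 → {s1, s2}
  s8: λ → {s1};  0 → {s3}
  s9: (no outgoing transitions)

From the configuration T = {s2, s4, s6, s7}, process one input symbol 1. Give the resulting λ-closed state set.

s2 on 1 → {s5}.
s7 on 1 → {s1, s2}.
No 1-transition from s4, s6.
Union after reading 1: {s1, s2, s5}.
Now take the λ-closure:
From s1 via λ: add s6.
From s6 via λ: add s4.
From s4 via λ: add s7.
No new states can be added; the closed set is {s1, s2, s4, s5, s6, s7}.

{s1, s2, s4, s5, s6, s7}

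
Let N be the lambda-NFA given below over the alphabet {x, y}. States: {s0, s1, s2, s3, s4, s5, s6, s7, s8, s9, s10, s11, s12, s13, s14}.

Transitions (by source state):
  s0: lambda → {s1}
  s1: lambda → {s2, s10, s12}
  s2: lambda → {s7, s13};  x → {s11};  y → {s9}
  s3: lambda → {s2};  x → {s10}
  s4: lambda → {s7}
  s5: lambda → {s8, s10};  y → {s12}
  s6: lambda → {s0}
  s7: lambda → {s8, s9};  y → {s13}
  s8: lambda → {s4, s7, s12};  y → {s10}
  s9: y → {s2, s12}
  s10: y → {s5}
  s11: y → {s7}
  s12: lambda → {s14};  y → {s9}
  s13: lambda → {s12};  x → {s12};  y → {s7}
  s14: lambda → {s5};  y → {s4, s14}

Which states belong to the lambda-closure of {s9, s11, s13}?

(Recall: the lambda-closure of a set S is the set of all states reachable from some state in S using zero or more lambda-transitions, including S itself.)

Start with {s9, s11, s13}.
From s13 via lambda: add s12.
From s12 via lambda: add s14.
From s14 via lambda: add s5.
From s5 via lambda: add s8, s10.
From s8 via lambda: add s4, s7.
No new states can be added; the closed set is {s4, s5, s7, s8, s9, s10, s11, s12, s13, s14}.

{s4, s5, s7, s8, s9, s10, s11, s12, s13, s14}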